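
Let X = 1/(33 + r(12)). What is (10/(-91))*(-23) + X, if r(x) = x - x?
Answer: 7681/3003 ≈ 2.5578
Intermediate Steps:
r(x) = 0
X = 1/33 (X = 1/(33 + 0) = 1/33 ≈ 0.030303)
(10/(-91))*(-23) + X = (10/(-91))*(-23) + 1/33 = (10*(-1/91))*(-23) + 1/33 = -10/91*(-23) + 1/33 = 230/91 + 1/33 = 7681/3003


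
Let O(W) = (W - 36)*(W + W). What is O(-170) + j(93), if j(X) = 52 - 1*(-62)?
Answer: 70154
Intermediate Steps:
j(X) = 114 (j(X) = 52 + 62 = 114)
O(W) = 2*W*(-36 + W) (O(W) = (-36 + W)*(2*W) = 2*W*(-36 + W))
O(-170) + j(93) = 2*(-170)*(-36 - 170) + 114 = 2*(-170)*(-206) + 114 = 70040 + 114 = 70154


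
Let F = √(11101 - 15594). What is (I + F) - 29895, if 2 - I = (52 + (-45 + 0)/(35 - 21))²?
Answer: -6325517/196 + I*√4493 ≈ -32273.0 + 67.03*I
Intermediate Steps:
I = -466097/196 (I = 2 - (52 + (-45 + 0)/(35 - 21))² = 2 - (52 - 45/14)² = 2 - (683/14)² = 2 - 1*466489/196 = 2 - 466489/196 = -466097/196 ≈ -2378.0)
F = I*√4493 (F = √(-4493) = I*√4493 ≈ 67.03*I)
(I + F) - 29895 = (-466097/196 + I*√4493) - 29895 = -6325517/196 + I*√4493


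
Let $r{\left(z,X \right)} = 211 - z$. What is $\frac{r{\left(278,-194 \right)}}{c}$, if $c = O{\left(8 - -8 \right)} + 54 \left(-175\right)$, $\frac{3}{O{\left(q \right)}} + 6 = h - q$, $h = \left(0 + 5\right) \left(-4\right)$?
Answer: $\frac{938}{132301} \approx 0.0070899$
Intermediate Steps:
$h = -20$ ($h = 5 \left(-4\right) = -20$)
$O{\left(q \right)} = \frac{3}{-26 - q}$ ($O{\left(q \right)} = \frac{3}{-6 - \left(20 + q\right)} = \frac{3}{-26 - q}$)
$c = - \frac{132301}{14}$ ($c = - \frac{3}{26 + \left(8 - -8\right)} + 54 \left(-175\right) = - \frac{3}{26 + \left(8 + 8\right)} - 9450 = - \frac{3}{26 + 16} - 9450 = - \frac{3}{42} - 9450 = \left(-3\right) \frac{1}{42} - 9450 = - \frac{1}{14} - 9450 = - \frac{132301}{14} \approx -9450.1$)
$\frac{r{\left(278,-194 \right)}}{c} = \frac{211 - 278}{- \frac{132301}{14}} = \left(211 - 278\right) \left(- \frac{14}{132301}\right) = \left(-67\right) \left(- \frac{14}{132301}\right) = \frac{938}{132301}$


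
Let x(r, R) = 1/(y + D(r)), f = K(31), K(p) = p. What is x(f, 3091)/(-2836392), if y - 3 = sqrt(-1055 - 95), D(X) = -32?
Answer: 29/5647256472 + 5*I*sqrt(46)/5647256472 ≈ 5.1352e-9 + 6.005e-9*I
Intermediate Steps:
f = 31
y = 3 + 5*I*sqrt(46) (y = 3 + sqrt(-1055 - 95) = 3 + sqrt(-1150) = 3 + 5*I*sqrt(46) ≈ 3.0 + 33.912*I)
x(r, R) = 1/(-29 + 5*I*sqrt(46)) (x(r, R) = 1/((3 + 5*I*sqrt(46)) - 32) = 1/(-29 + 5*I*sqrt(46)))
x(f, 3091)/(-2836392) = (-29/1991 - 5*I*sqrt(46)/1991)/(-2836392) = (-29/1991 - 5*I*sqrt(46)/1991)*(-1/2836392) = 29/5647256472 + 5*I*sqrt(46)/5647256472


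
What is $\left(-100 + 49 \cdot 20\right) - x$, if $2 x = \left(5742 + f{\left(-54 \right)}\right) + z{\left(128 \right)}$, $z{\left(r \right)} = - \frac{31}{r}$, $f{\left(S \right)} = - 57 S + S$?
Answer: $- \frac{896737}{256} \approx -3502.9$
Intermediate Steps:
$f{\left(S \right)} = - 56 S$
$x = \frac{1122017}{256}$ ($x = \frac{\left(5742 - -3024\right) - \frac{31}{128}}{2} = \frac{\left(5742 + 3024\right) - \frac{31}{128}}{2} = \frac{8766 - \frac{31}{128}}{2} = \frac{1}{2} \cdot \frac{1122017}{128} = \frac{1122017}{256} \approx 4382.9$)
$\left(-100 + 49 \cdot 20\right) - x = \left(-100 + 49 \cdot 20\right) - \frac{1122017}{256} = \left(-100 + 980\right) - \frac{1122017}{256} = 880 - \frac{1122017}{256} = - \frac{896737}{256}$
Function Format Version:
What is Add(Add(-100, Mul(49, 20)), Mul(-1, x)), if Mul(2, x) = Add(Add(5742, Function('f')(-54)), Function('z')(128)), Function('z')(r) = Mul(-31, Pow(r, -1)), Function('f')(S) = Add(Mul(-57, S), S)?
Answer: Rational(-896737, 256) ≈ -3502.9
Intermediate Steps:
Function('f')(S) = Mul(-56, S)
x = Rational(1122017, 256) (x = Mul(Rational(1, 2), Add(Add(5742, Mul(-56, -54)), Mul(-31, Pow(128, -1)))) = Mul(Rational(1, 2), Add(Add(5742, 3024), Mul(-31, Rational(1, 128)))) = Mul(Rational(1, 2), Add(8766, Rational(-31, 128))) = Mul(Rational(1, 2), Rational(1122017, 128)) = Rational(1122017, 256) ≈ 4382.9)
Add(Add(-100, Mul(49, 20)), Mul(-1, x)) = Add(Add(-100, Mul(49, 20)), Mul(-1, Rational(1122017, 256))) = Add(Add(-100, 980), Rational(-1122017, 256)) = Add(880, Rational(-1122017, 256)) = Rational(-896737, 256)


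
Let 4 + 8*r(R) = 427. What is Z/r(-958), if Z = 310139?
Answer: 2481112/423 ≈ 5865.5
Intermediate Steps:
r(R) = 423/8 (r(R) = -½ + (⅛)*427 = -½ + 427/8 = 423/8)
Z/r(-958) = 310139/(423/8) = 310139*(8/423) = 2481112/423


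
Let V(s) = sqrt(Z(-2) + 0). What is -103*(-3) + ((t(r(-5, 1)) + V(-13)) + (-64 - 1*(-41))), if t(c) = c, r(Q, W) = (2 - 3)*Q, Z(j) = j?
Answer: 291 + I*sqrt(2) ≈ 291.0 + 1.4142*I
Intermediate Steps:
r(Q, W) = -Q
V(s) = I*sqrt(2) (V(s) = sqrt(-2 + 0) = sqrt(-2) = I*sqrt(2))
-103*(-3) + ((t(r(-5, 1)) + V(-13)) + (-64 - 1*(-41))) = -103*(-3) + ((-1*(-5) + I*sqrt(2)) + (-64 - 1*(-41))) = 309 + ((5 + I*sqrt(2)) + (-64 + 41)) = 309 + ((5 + I*sqrt(2)) - 23) = 309 + (-18 + I*sqrt(2)) = 291 + I*sqrt(2)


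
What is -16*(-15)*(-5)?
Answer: -1200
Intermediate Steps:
-16*(-15)*(-5) = 240*(-5) = -1200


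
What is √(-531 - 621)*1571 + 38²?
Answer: 1444 + 37704*I*√2 ≈ 1444.0 + 53322.0*I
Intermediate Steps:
√(-531 - 621)*1571 + 38² = √(-1152)*1571 + 1444 = (24*I*√2)*1571 + 1444 = 37704*I*√2 + 1444 = 1444 + 37704*I*√2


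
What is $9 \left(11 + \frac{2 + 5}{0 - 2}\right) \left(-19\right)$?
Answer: $- \frac{2565}{2} \approx -1282.5$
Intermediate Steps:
$9 \left(11 + \frac{2 + 5}{0 - 2}\right) \left(-19\right) = 9 \left(11 + \frac{7}{-2}\right) \left(-19\right) = 9 \left(11 + 7 \left(- \frac{1}{2}\right)\right) \left(-19\right) = 9 \left(11 - \frac{7}{2}\right) \left(-19\right) = 9 \cdot \frac{15}{2} \left(-19\right) = \frac{135}{2} \left(-19\right) = - \frac{2565}{2}$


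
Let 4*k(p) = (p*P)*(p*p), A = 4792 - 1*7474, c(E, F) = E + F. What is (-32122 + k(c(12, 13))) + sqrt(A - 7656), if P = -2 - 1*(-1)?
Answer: -144113/4 + I*sqrt(10338) ≈ -36028.0 + 101.68*I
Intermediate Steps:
P = -1 (P = -2 + 1 = -1)
A = -2682 (A = 4792 - 7474 = -2682)
k(p) = -p**3/4 (k(p) = ((p*(-1))*(p*p))/4 = ((-p)*p**2)/4 = (-p**3)/4 = -p**3/4)
(-32122 + k(c(12, 13))) + sqrt(A - 7656) = (-32122 - (12 + 13)**3/4) + sqrt(-2682 - 7656) = (-32122 - 1/4*25**3) + sqrt(-10338) = (-32122 - 1/4*15625) + I*sqrt(10338) = (-32122 - 15625/4) + I*sqrt(10338) = -144113/4 + I*sqrt(10338)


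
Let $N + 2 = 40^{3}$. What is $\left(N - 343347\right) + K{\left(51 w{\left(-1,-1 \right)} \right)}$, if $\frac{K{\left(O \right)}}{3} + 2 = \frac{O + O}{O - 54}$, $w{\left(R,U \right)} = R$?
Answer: $- \frac{9777323}{35} \approx -2.7935 \cdot 10^{5}$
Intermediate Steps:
$N = 63998$ ($N = -2 + 40^{3} = -2 + 64000 = 63998$)
$K{\left(O \right)} = -6 + \frac{6 O}{-54 + O}$ ($K{\left(O \right)} = -6 + 3 \frac{O + O}{O - 54} = -6 + 3 \frac{2 O}{-54 + O} = -6 + \frac{6 O}{-54 + O}$)
$\left(N - 343347\right) + K{\left(51 w{\left(-1,-1 \right)} \right)} = \left(63998 - 343347\right) + \frac{324}{-54 + 51 \left(-1\right)} = -279349 + \frac{324}{-54 - 51} = -279349 + \frac{324}{-105} = -279349 + 324 \left(- \frac{1}{105}\right) = -279349 - \frac{108}{35} = - \frac{9777323}{35}$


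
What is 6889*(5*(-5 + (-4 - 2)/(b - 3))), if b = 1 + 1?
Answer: 34445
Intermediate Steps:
b = 2
6889*(5*(-5 + (-4 - 2)/(b - 3))) = 6889*(5*(-5 + (-4 - 2)/(2 - 3))) = 6889*(5*(-5 - 6/(-1))) = 6889*(5*(-5 - 6*(-1))) = 6889*(5*(-5 + 6)) = 6889*(5*1) = 6889*5 = 34445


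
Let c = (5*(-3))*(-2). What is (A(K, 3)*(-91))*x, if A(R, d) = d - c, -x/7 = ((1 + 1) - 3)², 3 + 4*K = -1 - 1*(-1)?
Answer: -17199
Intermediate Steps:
K = -¾ (K = -¾ + (-1 - 1*(-1))/4 = -¾ + (-1 + 1)/4 = -¾ + (¼)*0 = -¾ + 0 = -¾ ≈ -0.75000)
c = 30 (c = -15*(-2) = 30)
x = -7 (x = -7*((1 + 1) - 3)² = -7*(2 - 3)² = -7*(-1)² = -7*1 = -7)
A(R, d) = -30 + d (A(R, d) = d - 1*30 = d - 30 = -30 + d)
(A(K, 3)*(-91))*x = ((-30 + 3)*(-91))*(-7) = -27*(-91)*(-7) = 2457*(-7) = -17199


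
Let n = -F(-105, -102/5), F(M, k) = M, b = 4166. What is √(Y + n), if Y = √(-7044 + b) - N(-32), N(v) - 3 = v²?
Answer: √(-922 + I*√2878) ≈ 0.88301 + 30.377*I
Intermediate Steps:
N(v) = 3 + v²
n = 105 (n = -1*(-105) = 105)
Y = -1027 + I*√2878 (Y = √(-7044 + 4166) - (3 + (-32)²) = √(-2878) - (3 + 1024) = I*√2878 - 1*1027 = I*√2878 - 1027 = -1027 + I*√2878 ≈ -1027.0 + 53.647*I)
√(Y + n) = √((-1027 + I*√2878) + 105) = √(-922 + I*√2878)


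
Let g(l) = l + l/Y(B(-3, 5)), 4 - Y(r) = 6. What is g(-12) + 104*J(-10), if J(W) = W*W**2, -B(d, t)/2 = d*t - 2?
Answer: -104006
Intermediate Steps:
B(d, t) = 4 - 2*d*t (B(d, t) = -2*(d*t - 2) = -2*(-2 + d*t) = 4 - 2*d*t)
J(W) = W**3
Y(r) = -2 (Y(r) = 4 - 1*6 = 4 - 6 = -2)
g(l) = l/2 (g(l) = l + l/(-2) = l + l*(-1/2) = l - l/2 = l/2)
g(-12) + 104*J(-10) = (1/2)*(-12) + 104*(-10)**3 = -6 + 104*(-1000) = -6 - 104000 = -104006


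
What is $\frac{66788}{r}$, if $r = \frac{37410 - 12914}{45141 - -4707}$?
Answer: $\frac{208078014}{1531} \approx 1.3591 \cdot 10^{5}$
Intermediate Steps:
$r = \frac{3062}{6231}$ ($r = \frac{24496}{45141 + 4707} = \frac{24496}{49848} = 24496 \cdot \frac{1}{49848} = \frac{3062}{6231} \approx 0.49141$)
$\frac{66788}{r} = \frac{66788}{\frac{3062}{6231}} = 66788 \cdot \frac{6231}{3062} = \frac{208078014}{1531}$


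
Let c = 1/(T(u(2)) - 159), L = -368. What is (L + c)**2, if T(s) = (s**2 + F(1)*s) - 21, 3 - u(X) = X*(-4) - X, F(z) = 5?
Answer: 394856641/2916 ≈ 1.3541e+5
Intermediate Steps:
u(X) = 3 + 5*X (u(X) = 3 - (X*(-4) - X) = 3 - (-4*X - X) = 3 - (-5)*X = 3 + 5*X)
T(s) = -21 + s**2 + 5*s (T(s) = (s**2 + 5*s) - 21 = -21 + s**2 + 5*s)
c = 1/54 (c = 1/((-21 + (3 + 5*2)**2 + 5*(3 + 5*2)) - 159) = 1/((-21 + (3 + 10)**2 + 5*(3 + 10)) - 159) = 1/((-21 + 13**2 + 5*13) - 159) = 1/((-21 + 169 + 65) - 159) = 1/(213 - 159) = 1/54 ≈ 0.018519)
(L + c)**2 = (-368 + 1/54)**2 = (-19871/54)**2 = 394856641/2916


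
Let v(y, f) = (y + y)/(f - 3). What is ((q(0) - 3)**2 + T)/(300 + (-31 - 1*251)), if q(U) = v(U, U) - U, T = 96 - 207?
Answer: -17/3 ≈ -5.6667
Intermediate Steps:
v(y, f) = 2*y/(-3 + f) (v(y, f) = (2*y)/(-3 + f) = 2*y/(-3 + f))
T = -111
q(U) = -U + 2*U/(-3 + U) (q(U) = 2*U/(-3 + U) - U = -U + 2*U/(-3 + U))
((q(0) - 3)**2 + T)/(300 + (-31 - 1*251)) = ((0*(5 - 1*0)/(-3 + 0) - 3)**2 - 111)/(300 + (-31 - 1*251)) = ((0*(5 + 0)/(-3) - 3)**2 - 111)/(300 + (-31 - 251)) = ((0*(-1/3)*5 - 3)**2 - 111)/(300 - 282) = ((0 - 3)**2 - 111)/18 = ((-3)**2 - 111)*(1/18) = (9 - 111)*(1/18) = -102*1/18 = -17/3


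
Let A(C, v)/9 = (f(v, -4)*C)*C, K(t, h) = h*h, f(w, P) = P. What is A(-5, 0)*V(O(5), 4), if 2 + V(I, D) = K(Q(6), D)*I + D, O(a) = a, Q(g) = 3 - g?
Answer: -73800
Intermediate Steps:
K(t, h) = h**2
A(C, v) = -36*C**2 (A(C, v) = 9*((-4*C)*C) = 9*(-4*C**2) = -36*C**2)
V(I, D) = -2 + D + I*D**2 (V(I, D) = -2 + (D**2*I + D) = -2 + (I*D**2 + D) = -2 + (D + I*D**2) = -2 + D + I*D**2)
A(-5, 0)*V(O(5), 4) = (-36*(-5)**2)*(-2 + 4 + 5*4**2) = (-36*25)*(-2 + 4 + 5*16) = -900*(-2 + 4 + 80) = -900*82 = -73800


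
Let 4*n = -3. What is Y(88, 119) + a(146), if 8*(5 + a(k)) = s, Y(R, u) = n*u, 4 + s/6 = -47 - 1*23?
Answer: -599/4 ≈ -149.75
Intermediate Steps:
n = -¾ (n = (¼)*(-3) = -¾ ≈ -0.75000)
s = -444 (s = -24 + 6*(-47 - 1*23) = -24 + 6*(-47 - 23) = -24 + 6*(-70) = -24 - 420 = -444)
Y(R, u) = -3*u/4
a(k) = -121/2 (a(k) = -5 + (⅛)*(-444) = -5 - 111/2 = -121/2)
Y(88, 119) + a(146) = -¾*119 - 121/2 = -357/4 - 121/2 = -599/4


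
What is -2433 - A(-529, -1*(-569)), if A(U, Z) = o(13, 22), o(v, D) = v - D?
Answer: -2424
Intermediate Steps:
A(U, Z) = -9 (A(U, Z) = 13 - 1*22 = 13 - 22 = -9)
-2433 - A(-529, -1*(-569)) = -2433 - 1*(-9) = -2433 + 9 = -2424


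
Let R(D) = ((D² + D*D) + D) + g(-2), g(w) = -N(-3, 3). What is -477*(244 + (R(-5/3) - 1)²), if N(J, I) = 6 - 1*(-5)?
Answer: -1329929/9 ≈ -1.4777e+5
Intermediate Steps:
N(J, I) = 11 (N(J, I) = 6 + 5 = 11)
g(w) = -11 (g(w) = -1*11 = -11)
R(D) = -11 + D + 2*D² (R(D) = ((D² + D*D) + D) - 11 = ((D² + D²) + D) - 11 = (2*D² + D) - 11 = (D + 2*D²) - 11 = -11 + D + 2*D²)
-477*(244 + (R(-5/3) - 1)²) = -477*(244 + ((-11 - 5/3 + 2*(-5/3)²) - 1)²) = -477*(244 + ((-11 - 5/3 + 2*(25/9)) - 1)²) = -477*(244 + ((-11 - 5/3 + 50/9) - 1)²) = -477*(244 + (-64/9 - 1)²) = -477*(244 + (-73/9)²) = -477*(244 + 5329/81) = -477*25093/81 = -1329929/9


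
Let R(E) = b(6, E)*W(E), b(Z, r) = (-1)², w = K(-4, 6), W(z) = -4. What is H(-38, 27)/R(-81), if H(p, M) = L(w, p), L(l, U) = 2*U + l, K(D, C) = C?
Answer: 35/2 ≈ 17.500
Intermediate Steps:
w = 6
L(l, U) = l + 2*U
b(Z, r) = 1
R(E) = -4 (R(E) = 1*(-4) = -4)
H(p, M) = 6 + 2*p
H(-38, 27)/R(-81) = (6 + 2*(-38))/(-4) = (6 - 76)*(-¼) = -70*(-¼) = 35/2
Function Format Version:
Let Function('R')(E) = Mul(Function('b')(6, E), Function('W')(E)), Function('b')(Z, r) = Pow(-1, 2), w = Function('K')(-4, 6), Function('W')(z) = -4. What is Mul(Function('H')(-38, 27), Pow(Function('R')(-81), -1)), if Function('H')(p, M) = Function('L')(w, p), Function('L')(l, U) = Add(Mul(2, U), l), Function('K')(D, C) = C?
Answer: Rational(35, 2) ≈ 17.500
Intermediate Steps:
w = 6
Function('L')(l, U) = Add(l, Mul(2, U))
Function('b')(Z, r) = 1
Function('R')(E) = -4 (Function('R')(E) = Mul(1, -4) = -4)
Function('H')(p, M) = Add(6, Mul(2, p))
Mul(Function('H')(-38, 27), Pow(Function('R')(-81), -1)) = Mul(Add(6, Mul(2, -38)), Pow(-4, -1)) = Mul(Add(6, -76), Rational(-1, 4)) = Mul(-70, Rational(-1, 4)) = Rational(35, 2)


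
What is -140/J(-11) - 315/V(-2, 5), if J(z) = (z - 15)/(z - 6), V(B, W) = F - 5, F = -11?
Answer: -14945/208 ≈ -71.851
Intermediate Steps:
V(B, W) = -16 (V(B, W) = -11 - 5 = -16)
J(z) = (-15 + z)/(-6 + z)
-140/J(-11) - 315/V(-2, 5) = -140*(-6 - 11)/(-15 - 11) - 315/(-16) = -140/(-26/(-17)) - 315*(-1/16) = -140/((-1/17*(-26))) + 315/16 = -140/26/17 + 315/16 = -140*17/26 + 315/16 = -1190/13 + 315/16 = -14945/208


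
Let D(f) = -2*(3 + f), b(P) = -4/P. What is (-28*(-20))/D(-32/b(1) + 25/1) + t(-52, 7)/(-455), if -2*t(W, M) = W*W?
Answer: -1514/315 ≈ -4.8064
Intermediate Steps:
t(W, M) = -W²/2 (t(W, M) = -W*W/2 = -W²/2)
D(f) = -6 - 2*f
(-28*(-20))/D(-32/b(1) + 25/1) + t(-52, 7)/(-455) = (-28*(-20))/(-6 - 2*(-32/((-4/1)) + 25/1)) - ½*(-52)²/(-455) = 560/(-6 - 2*(-32/((-4*1)) + 25*1)) - ½*2704*(-1/455) = 560/(-6 - 2*(-32/(-4) + 25)) - 1352*(-1/455) = 560/(-6 - 2*(-32*(-¼) + 25)) + 104/35 = 560/(-6 - 2*(8 + 25)) + 104/35 = 560/(-6 - 2*33) + 104/35 = 560/(-6 - 66) + 104/35 = 560/(-72) + 104/35 = 560*(-1/72) + 104/35 = -70/9 + 104/35 = -1514/315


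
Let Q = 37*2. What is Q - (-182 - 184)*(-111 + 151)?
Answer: 14714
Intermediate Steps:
Q = 74
Q - (-182 - 184)*(-111 + 151) = 74 - (-182 - 184)*(-111 + 151) = 74 - (-366)*40 = 74 - 1*(-14640) = 74 + 14640 = 14714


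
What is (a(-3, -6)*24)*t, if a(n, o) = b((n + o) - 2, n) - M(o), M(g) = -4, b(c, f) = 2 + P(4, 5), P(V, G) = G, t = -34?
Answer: -8976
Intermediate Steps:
b(c, f) = 7 (b(c, f) = 2 + 5 = 7)
a(n, o) = 11 (a(n, o) = 7 - 1*(-4) = 7 + 4 = 11)
(a(-3, -6)*24)*t = (11*24)*(-34) = 264*(-34) = -8976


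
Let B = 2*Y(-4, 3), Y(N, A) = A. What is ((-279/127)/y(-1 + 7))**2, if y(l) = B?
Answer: 8649/64516 ≈ 0.13406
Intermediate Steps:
B = 6 (B = 2*3 = 6)
y(l) = 6
((-279/127)/y(-1 + 7))**2 = (-279/127/6)**2 = (-279*1/127*(1/6))**2 = (-279/127*1/6)**2 = (-93/254)**2 = 8649/64516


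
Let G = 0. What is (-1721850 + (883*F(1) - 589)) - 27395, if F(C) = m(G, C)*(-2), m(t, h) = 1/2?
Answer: -1750717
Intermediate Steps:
m(t, h) = 1/2
F(C) = -1 (F(C) = (1/2)*(-2) = -1)
(-1721850 + (883*F(1) - 589)) - 27395 = (-1721850 + (883*(-1) - 589)) - 27395 = (-1721850 + (-883 - 589)) - 27395 = (-1721850 - 1472) - 27395 = -1723322 - 27395 = -1750717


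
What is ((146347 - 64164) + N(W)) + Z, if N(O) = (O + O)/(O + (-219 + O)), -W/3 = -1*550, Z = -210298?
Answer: -131573005/1027 ≈ -1.2811e+5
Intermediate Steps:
W = 1650 (W = -(-3)*550 = -3*(-550) = 1650)
N(O) = 2*O/(-219 + 2*O) (N(O) = (2*O)/(-219 + 2*O) = 2*O/(-219 + 2*O))
((146347 - 64164) + N(W)) + Z = ((146347 - 64164) + 2*1650/(-219 + 2*1650)) - 210298 = (82183 + 2*1650/(-219 + 3300)) - 210298 = (82183 + 2*1650/3081) - 210298 = (82183 + 2*1650*(1/3081)) - 210298 = (82183 + 1100/1027) - 210298 = 84403041/1027 - 210298 = -131573005/1027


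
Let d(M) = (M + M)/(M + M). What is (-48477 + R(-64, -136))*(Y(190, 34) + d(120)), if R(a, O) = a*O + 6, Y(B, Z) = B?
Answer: -7595497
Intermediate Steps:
R(a, O) = 6 + O*a (R(a, O) = O*a + 6 = 6 + O*a)
d(M) = 1 (d(M) = (2*M)/((2*M)) = (2*M)*(1/(2*M)) = 1)
(-48477 + R(-64, -136))*(Y(190, 34) + d(120)) = (-48477 + (6 - 136*(-64)))*(190 + 1) = (-48477 + (6 + 8704))*191 = (-48477 + 8710)*191 = -39767*191 = -7595497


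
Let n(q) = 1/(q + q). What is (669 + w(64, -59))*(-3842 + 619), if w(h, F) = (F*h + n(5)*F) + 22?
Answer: 99619707/10 ≈ 9.9620e+6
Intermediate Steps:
n(q) = 1/(2*q)
w(h, F) = 22 + F/10 + F*h (w(h, F) = (F*h + ((½)/5)*F) + 22 = (F*h + ((½)*(⅕))*F) + 22 = (F*h + F/10) + 22 = (F/10 + F*h) + 22 = 22 + F/10 + F*h)
(669 + w(64, -59))*(-3842 + 619) = (669 + (22 + (⅒)*(-59) - 59*64))*(-3842 + 619) = (669 + (22 - 59/10 - 3776))*(-3223) = (669 - 37599/10)*(-3223) = -30909/10*(-3223) = 99619707/10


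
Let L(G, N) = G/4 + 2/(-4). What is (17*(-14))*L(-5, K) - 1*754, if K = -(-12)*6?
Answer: -675/2 ≈ -337.50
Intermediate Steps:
K = 72 (K = -4*(-18) = 72)
L(G, N) = -½ + G/4 (L(G, N) = G*(¼) + 2*(-¼) = G/4 - ½ = -½ + G/4)
(17*(-14))*L(-5, K) - 1*754 = (17*(-14))*(-½ + (¼)*(-5)) - 1*754 = -238*(-½ - 5/4) - 754 = -238*(-7/4) - 754 = 833/2 - 754 = -675/2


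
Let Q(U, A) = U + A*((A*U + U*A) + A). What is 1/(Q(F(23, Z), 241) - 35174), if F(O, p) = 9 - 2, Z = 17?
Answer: 1/836048 ≈ 1.1961e-6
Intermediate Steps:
F(O, p) = 7
Q(U, A) = U + A*(A + 2*A*U) (Q(U, A) = U + A*((A*U + A*U) + A) = U + A*(2*A*U + A) = U + A*(A + 2*A*U))
1/(Q(F(23, Z), 241) - 35174) = 1/((7 + 241² + 2*7*241²) - 35174) = 1/((7 + 58081 + 2*7*58081) - 35174) = 1/((7 + 58081 + 813134) - 35174) = 1/(871222 - 35174) = 1/836048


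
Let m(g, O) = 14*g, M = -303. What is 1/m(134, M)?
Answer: 1/1876 ≈ 0.00053305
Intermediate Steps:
1/m(134, M) = 1/(14*134) = 1/1876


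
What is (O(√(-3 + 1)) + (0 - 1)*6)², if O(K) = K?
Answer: (-6 + I*√2)² ≈ 34.0 - 16.971*I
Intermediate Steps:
(O(√(-3 + 1)) + (0 - 1)*6)² = (√(-3 + 1) + (0 - 1)*6)² = (√(-2) - 1*6)² = (I*√2 - 6)² = (-6 + I*√2)²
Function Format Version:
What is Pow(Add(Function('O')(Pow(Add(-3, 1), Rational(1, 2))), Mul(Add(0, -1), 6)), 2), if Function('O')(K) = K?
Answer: Pow(Add(-6, Mul(I, Pow(2, Rational(1, 2)))), 2) ≈ Add(34.000, Mul(-16.971, I))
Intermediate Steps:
Pow(Add(Function('O')(Pow(Add(-3, 1), Rational(1, 2))), Mul(Add(0, -1), 6)), 2) = Pow(Add(Pow(Add(-3, 1), Rational(1, 2)), Mul(Add(0, -1), 6)), 2) = Pow(Add(Pow(-2, Rational(1, 2)), Mul(-1, 6)), 2) = Pow(Add(Mul(I, Pow(2, Rational(1, 2))), -6), 2) = Pow(Add(-6, Mul(I, Pow(2, Rational(1, 2)))), 2)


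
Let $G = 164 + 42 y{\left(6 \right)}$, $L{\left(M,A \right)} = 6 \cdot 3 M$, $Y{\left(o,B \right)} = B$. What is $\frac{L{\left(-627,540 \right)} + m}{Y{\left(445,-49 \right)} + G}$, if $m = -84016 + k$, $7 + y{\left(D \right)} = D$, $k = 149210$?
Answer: $\frac{53908}{73} \approx 738.47$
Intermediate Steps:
$y{\left(D \right)} = -7 + D$
$L{\left(M,A \right)} = 18 M$
$G = 122$ ($G = 164 + 42 \left(-7 + 6\right) = 164 + 42 \left(-1\right) = 164 - 42 = 122$)
$m = 65194$ ($m = -84016 + 149210 = 65194$)
$\frac{L{\left(-627,540 \right)} + m}{Y{\left(445,-49 \right)} + G} = \frac{18 \left(-627\right) + 65194}{-49 + 122} = \frac{-11286 + 65194}{73} = 53908 \cdot \frac{1}{73} = \frac{53908}{73}$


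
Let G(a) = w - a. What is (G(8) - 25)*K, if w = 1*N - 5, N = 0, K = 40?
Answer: -1520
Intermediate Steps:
w = -5 (w = 1*0 - 5 = 0 - 5 = -5)
G(a) = -5 - a
(G(8) - 25)*K = ((-5 - 1*8) - 25)*40 = ((-5 - 8) - 25)*40 = (-13 - 25)*40 = -38*40 = -1520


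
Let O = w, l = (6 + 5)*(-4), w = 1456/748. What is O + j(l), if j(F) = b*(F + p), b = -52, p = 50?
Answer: -57980/187 ≈ -310.05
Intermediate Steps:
w = 364/187 (w = 1456*(1/748) = 364/187 ≈ 1.9465)
l = -44 (l = 11*(-4) = -44)
j(F) = -2600 - 52*F (j(F) = -52*(F + 50) = -52*(50 + F) = -2600 - 52*F)
O = 364/187 ≈ 1.9465
O + j(l) = 364/187 + (-2600 - 52*(-44)) = 364/187 + (-2600 + 2288) = 364/187 - 312 = -57980/187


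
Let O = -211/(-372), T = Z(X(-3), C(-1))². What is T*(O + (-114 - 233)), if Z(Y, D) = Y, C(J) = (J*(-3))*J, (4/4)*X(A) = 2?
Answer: -128873/93 ≈ -1385.7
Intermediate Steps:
X(A) = 2
C(J) = -3*J² (C(J) = (-3*J)*J = -3*J²)
T = 4 (T = 2² = 4)
O = 211/372 (O = -211*(-1/372) = 211/372 ≈ 0.56720)
T*(O + (-114 - 233)) = 4*(211/372 + (-114 - 233)) = 4*(211/372 - 347) = 4*(-128873/372) = -128873/93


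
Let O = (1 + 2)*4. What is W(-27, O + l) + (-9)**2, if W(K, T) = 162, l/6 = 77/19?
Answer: 243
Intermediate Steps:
O = 12 (O = 3*4 = 12)
l = 462/19 (l = 6*(77/19) = 462/19 ≈ 24.316)
W(-27, O + l) + (-9)**2 = 162 + (-9)**2 = 162 + 81 = 243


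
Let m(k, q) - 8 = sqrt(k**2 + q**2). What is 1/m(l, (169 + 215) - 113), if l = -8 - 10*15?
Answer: -8/98341 + sqrt(98405)/98341 ≈ 0.0031085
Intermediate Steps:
l = -158 (l = -8 - 150 = -158)
m(k, q) = 8 + sqrt(k**2 + q**2)
1/m(l, (169 + 215) - 113) = 1/(8 + sqrt((-158)**2 + ((169 + 215) - 113)**2)) = 1/(8 + sqrt(24964 + (384 - 113)**2)) = 1/(8 + sqrt(24964 + 271**2)) = 1/(8 + sqrt(24964 + 73441)) = 1/(8 + sqrt(98405))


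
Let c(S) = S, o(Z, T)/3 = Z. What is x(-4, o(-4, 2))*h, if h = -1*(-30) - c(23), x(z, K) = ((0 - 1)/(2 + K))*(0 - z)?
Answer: 14/5 ≈ 2.8000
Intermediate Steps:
o(Z, T) = 3*Z
x(z, K) = z/(2 + K) (x(z, K) = (-1/(2 + K))*(-z) = z/(2 + K))
h = 7 (h = -1*(-30) - 1*23 = 30 - 23 = 7)
x(-4, o(-4, 2))*h = -4/(2 + 3*(-4))*7 = -4/(2 - 12)*7 = -4/(-10)*7 = -4*(-1/10)*7 = (2/5)*7 = 14/5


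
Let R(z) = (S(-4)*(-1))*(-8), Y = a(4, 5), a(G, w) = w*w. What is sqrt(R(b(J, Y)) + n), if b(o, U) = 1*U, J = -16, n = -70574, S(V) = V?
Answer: I*sqrt(70606) ≈ 265.72*I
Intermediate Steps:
a(G, w) = w**2
Y = 25 (Y = 5**2 = 25)
b(o, U) = U
R(z) = -32 (R(z) = -4*(-1)*(-8) = 4*(-8) = -32)
sqrt(R(b(J, Y)) + n) = sqrt(-32 - 70574) = sqrt(-70606) = I*sqrt(70606)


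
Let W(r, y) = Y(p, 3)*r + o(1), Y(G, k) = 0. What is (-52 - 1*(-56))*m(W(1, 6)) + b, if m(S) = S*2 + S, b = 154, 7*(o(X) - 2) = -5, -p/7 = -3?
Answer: 1186/7 ≈ 169.43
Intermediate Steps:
p = 21 (p = -7*(-3) = 21)
o(X) = 9/7 (o(X) = 2 + (⅐)*(-5) = 2 - 5/7 = 9/7)
W(r, y) = 9/7 (W(r, y) = 0*r + 9/7 = 0 + 9/7 = 9/7)
m(S) = 3*S (m(S) = 2*S + S = 3*S)
(-52 - 1*(-56))*m(W(1, 6)) + b = (-52 - 1*(-56))*(3*(9/7)) + 154 = (-52 + 56)*(27/7) + 154 = 4*(27/7) + 154 = 108/7 + 154 = 1186/7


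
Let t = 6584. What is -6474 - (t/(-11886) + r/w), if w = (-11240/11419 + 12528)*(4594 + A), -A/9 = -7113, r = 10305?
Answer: -377581500844689579965/58327743214916616 ≈ -6473.4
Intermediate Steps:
A = 64017 (A = -9*(-7113) = 64017)
w = 9814528557112/11419 (w = (-11240/11419 + 12528)*(4594 + 64017) = (-11240*1/11419 + 12528)*68611 = (-11240/11419 + 12528)*68611 = (143045992/11419)*68611 = 9814528557112/11419 ≈ 8.5949e+8)
-6474 - (t/(-11886) + r/w) = -6474 - (6584/(-11886) + 10305/(9814528557112/11419)) = -6474 - (6584*(-1/11886) + 10305*(11419/9814528557112)) = -6474 - (-3292/5943 + 117672795/9814528557112) = -6474 - 1*(-32308728680592019/58327743214916616) = -6474 + 32308728680592019/58327743214916616 = -377581500844689579965/58327743214916616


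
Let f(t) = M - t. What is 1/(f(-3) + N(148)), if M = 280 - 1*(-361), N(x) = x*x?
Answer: 1/22548 ≈ 4.4350e-5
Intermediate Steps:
N(x) = x²
M = 641 (M = 280 + 361 = 641)
f(t) = 641 - t
1/(f(-3) + N(148)) = 1/((641 - 1*(-3)) + 148²) = 1/((641 + 3) + 21904) = 1/(644 + 21904) = 1/22548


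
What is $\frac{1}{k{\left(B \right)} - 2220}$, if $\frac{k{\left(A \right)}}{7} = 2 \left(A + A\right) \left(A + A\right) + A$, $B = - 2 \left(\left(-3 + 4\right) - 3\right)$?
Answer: $- \frac{1}{1296} \approx -0.0007716$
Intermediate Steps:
$B = 4$ ($B = - 2 \left(1 - 3\right) = \left(-2\right) \left(-2\right) = 4$)
$k{\left(A \right)} = 7 A + 56 A^{2}$ ($k{\left(A \right)} = 7 \left(2 \left(A + A\right) \left(A + A\right) + A\right) = 7 \left(2 \cdot 2 A 2 A + A\right) = 7 \left(2 \cdot 4 A^{2} + A\right) = 7 \left(8 A^{2} + A\right) = 7 \left(A + 8 A^{2}\right) = 7 A + 56 A^{2}$)
$\frac{1}{k{\left(B \right)} - 2220} = \frac{1}{7 \cdot 4 \left(1 + 8 \cdot 4\right) - 2220} = \frac{1}{7 \cdot 4 \left(1 + 32\right) - 2220} = \frac{1}{7 \cdot 4 \cdot 33 - 2220} = \frac{1}{924 - 2220} = \frac{1}{-1296} = - \frac{1}{1296}$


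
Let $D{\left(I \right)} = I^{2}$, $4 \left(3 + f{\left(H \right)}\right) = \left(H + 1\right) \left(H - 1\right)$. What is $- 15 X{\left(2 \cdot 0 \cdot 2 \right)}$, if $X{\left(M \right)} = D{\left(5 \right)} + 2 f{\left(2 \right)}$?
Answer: $- \frac{615}{2} \approx -307.5$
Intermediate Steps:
$f{\left(H \right)} = -3 + \frac{\left(1 + H\right) \left(-1 + H\right)}{4}$ ($f{\left(H \right)} = -3 + \frac{\left(H + 1\right) \left(H - 1\right)}{4} = -3 + \frac{\left(1 + H\right) \left(-1 + H\right)}{4}$)
$X{\left(M \right)} = \frac{41}{2}$ ($X{\left(M \right)} = 5^{2} + 2 \left(- \frac{13}{4} + \frac{2^{2}}{4}\right) = 25 + 2 \left(- \frac{13}{4} + \frac{1}{4} \cdot 4\right) = 25 + 2 \left(- \frac{13}{4} + 1\right) = 25 + 2 \left(- \frac{9}{4}\right) = 25 - \frac{9}{2} = \frac{41}{2}$)
$- 15 X{\left(2 \cdot 0 \cdot 2 \right)} = \left(-15\right) \frac{41}{2} = - \frac{615}{2}$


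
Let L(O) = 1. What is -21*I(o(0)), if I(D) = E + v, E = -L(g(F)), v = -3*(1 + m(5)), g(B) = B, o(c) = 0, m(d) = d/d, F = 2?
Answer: 147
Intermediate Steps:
m(d) = 1
v = -6 (v = -3*(1 + 1) = -3*2 = -6)
E = -1 (E = -1*1 = -1)
I(D) = -7 (I(D) = -1 - 6 = -7)
-21*I(o(0)) = -21*(-7) = 147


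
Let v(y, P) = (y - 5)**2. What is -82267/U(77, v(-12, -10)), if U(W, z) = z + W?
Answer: -82267/366 ≈ -224.77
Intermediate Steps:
v(y, P) = (-5 + y)**2
U(W, z) = W + z
-82267/U(77, v(-12, -10)) = -82267/(77 + (-5 - 12)**2) = -82267/(77 + (-17)**2) = -82267/(77 + 289) = -82267/366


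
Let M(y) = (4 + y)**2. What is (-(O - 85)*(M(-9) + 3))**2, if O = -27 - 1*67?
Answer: 25120144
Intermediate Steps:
O = -94 (O = -27 - 67 = -94)
(-(O - 85)*(M(-9) + 3))**2 = (-(-94 - 85)*((4 - 9)**2 + 3))**2 = (-(-179)*((-5)**2 + 3))**2 = (-(-179)*(25 + 3))**2 = (-(-179)*28)**2 = (-1*(-5012))**2 = 5012**2 = 25120144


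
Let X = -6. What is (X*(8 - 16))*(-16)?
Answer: -768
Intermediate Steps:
(X*(8 - 16))*(-16) = -6*(8 - 16)*(-16) = -6*(-8)*(-16) = 48*(-16) = -768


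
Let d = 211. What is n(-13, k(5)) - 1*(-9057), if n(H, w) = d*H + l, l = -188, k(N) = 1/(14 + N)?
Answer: 6126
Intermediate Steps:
n(H, w) = -188 + 211*H (n(H, w) = 211*H - 188 = -188 + 211*H)
n(-13, k(5)) - 1*(-9057) = (-188 + 211*(-13)) - 1*(-9057) = (-188 - 2743) + 9057 = -2931 + 9057 = 6126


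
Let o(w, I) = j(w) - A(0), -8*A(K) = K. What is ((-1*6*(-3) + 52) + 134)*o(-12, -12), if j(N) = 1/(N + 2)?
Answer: -102/5 ≈ -20.400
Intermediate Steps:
A(K) = -K/8
j(N) = 1/(2 + N)
o(w, I) = 1/(2 + w) (o(w, I) = 1/(2 + w) - (-1)*0/8 = 1/(2 + w) - 1*0 = 1/(2 + w) + 0 = 1/(2 + w))
((-1*6*(-3) + 52) + 134)*o(-12, -12) = ((-1*6*(-3) + 52) + 134)/(2 - 12) = ((-6*(-3) + 52) + 134)/(-10) = ((18 + 52) + 134)*(-⅒) = (70 + 134)*(-⅒) = 204*(-⅒) = -102/5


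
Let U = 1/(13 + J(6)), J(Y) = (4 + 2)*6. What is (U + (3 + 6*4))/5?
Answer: 1324/245 ≈ 5.4041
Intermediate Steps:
J(Y) = 36 (J(Y) = 6*6 = 36)
U = 1/49 (U = 1/(13 + 36) = 1/49 ≈ 0.020408)
(U + (3 + 6*4))/5 = (1/49 + (3 + 6*4))/5 = (1/49 + (3 + 24))/5 = (1/49 + 27)/5 = (1/5)*(1324/49) = 1324/245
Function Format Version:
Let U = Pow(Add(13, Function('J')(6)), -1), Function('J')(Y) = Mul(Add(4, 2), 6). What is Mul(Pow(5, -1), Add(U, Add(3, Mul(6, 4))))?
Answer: Rational(1324, 245) ≈ 5.4041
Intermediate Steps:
Function('J')(Y) = 36 (Function('J')(Y) = Mul(6, 6) = 36)
U = Rational(1, 49) (U = Pow(Add(13, 36), -1) = Pow(49, -1) = Rational(1, 49) ≈ 0.020408)
Mul(Pow(5, -1), Add(U, Add(3, Mul(6, 4)))) = Mul(Pow(5, -1), Add(Rational(1, 49), Add(3, Mul(6, 4)))) = Mul(Rational(1, 5), Add(Rational(1, 49), Add(3, 24))) = Mul(Rational(1, 5), Add(Rational(1, 49), 27)) = Mul(Rational(1, 5), Rational(1324, 49)) = Rational(1324, 245)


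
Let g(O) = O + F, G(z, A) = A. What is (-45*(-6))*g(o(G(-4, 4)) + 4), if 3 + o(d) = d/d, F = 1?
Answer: 810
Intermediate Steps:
o(d) = -2 (o(d) = -3 + d/d = -3 + 1 = -2)
g(O) = 1 + O (g(O) = O + 1 = 1 + O)
(-45*(-6))*g(o(G(-4, 4)) + 4) = (-45*(-6))*(1 + (-2 + 4)) = 270*(1 + 2) = 270*3 = 810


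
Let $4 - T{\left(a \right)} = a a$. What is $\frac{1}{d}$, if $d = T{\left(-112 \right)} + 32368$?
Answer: $\frac{1}{19828} \approx 5.0434 \cdot 10^{-5}$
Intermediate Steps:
$T{\left(a \right)} = 4 - a^{2}$ ($T{\left(a \right)} = 4 - a a = 4 - a^{2}$)
$d = 19828$ ($d = \left(4 - \left(-112\right)^{2}\right) + 32368 = \left(4 - 12544\right) + 32368 = -12540 + 32368 = 19828$)
$\frac{1}{d} = \frac{1}{19828}$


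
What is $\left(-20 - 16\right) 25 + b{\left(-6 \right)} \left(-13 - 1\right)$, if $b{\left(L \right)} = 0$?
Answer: $-900$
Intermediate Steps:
$\left(-20 - 16\right) 25 + b{\left(-6 \right)} \left(-13 - 1\right) = \left(-20 - 16\right) 25 + 0 \left(-13 - 1\right) = \left(-36\right) 25 + 0 \left(-13 - 1\right) = -900 + 0 \left(-14\right) = -900 + 0 = -900$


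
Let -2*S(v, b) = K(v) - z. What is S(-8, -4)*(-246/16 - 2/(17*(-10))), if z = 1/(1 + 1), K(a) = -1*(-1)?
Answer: 10447/2720 ≈ 3.8408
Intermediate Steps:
K(a) = 1
z = ½ (z = 1/2 = ½ ≈ 0.50000)
S(v, b) = -¼ (S(v, b) = -(1 - 1*½)/2 = -(1 - ½)/2 = -½*½ = -¼)
S(-8, -4)*(-246/16 - 2/(17*(-10))) = -(-246/16 - 2/(17*(-10)))/4 = -(-246*1/16 - 2/(-170))/4 = -(-123/8 - 2*(-1/170))/4 = -(-123/8 + 1/85)/4 = -¼*(-10447/680) = 10447/2720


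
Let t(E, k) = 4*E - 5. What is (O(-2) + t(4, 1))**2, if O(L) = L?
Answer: 81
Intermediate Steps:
t(E, k) = -5 + 4*E
(O(-2) + t(4, 1))**2 = (-2 + (-5 + 4*4))**2 = (-2 + (-5 + 16))**2 = (-2 + 11)**2 = 9**2 = 81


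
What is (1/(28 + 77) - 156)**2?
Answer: 268271641/11025 ≈ 24333.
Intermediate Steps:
(1/(28 + 77) - 156)**2 = (1/105 - 156)**2 = (-16379/105)**2 = 268271641/11025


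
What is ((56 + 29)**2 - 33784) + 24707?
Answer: -1852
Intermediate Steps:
((56 + 29)**2 - 33784) + 24707 = (85**2 - 33784) + 24707 = (7225 - 33784) + 24707 = -26559 + 24707 = -1852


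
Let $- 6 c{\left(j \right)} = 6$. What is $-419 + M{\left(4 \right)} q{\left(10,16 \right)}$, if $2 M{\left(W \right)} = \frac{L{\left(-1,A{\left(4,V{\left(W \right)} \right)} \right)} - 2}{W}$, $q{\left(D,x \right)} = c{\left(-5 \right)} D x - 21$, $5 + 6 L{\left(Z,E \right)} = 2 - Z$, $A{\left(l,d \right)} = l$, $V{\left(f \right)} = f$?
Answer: $- \frac{8789}{24} \approx -366.21$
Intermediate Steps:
$c{\left(j \right)} = -1$ ($c{\left(j \right)} = \left(- \frac{1}{6}\right) 6 = -1$)
$L{\left(Z,E \right)} = - \frac{1}{2} - \frac{Z}{6}$ ($L{\left(Z,E \right)} = - \frac{5}{6} + \frac{2 - Z}{6} = - \frac{5}{6} - \left(- \frac{1}{3} + \frac{Z}{6}\right) = - \frac{1}{2} - \frac{Z}{6}$)
$q{\left(D,x \right)} = -21 - D x$ ($q{\left(D,x \right)} = - D x - 21 = -21 - D x$)
$M{\left(W \right)} = - \frac{7}{6 W}$ ($M{\left(W \right)} = \frac{\left(\left(- \frac{1}{2} - - \frac{1}{6}\right) - 2\right) \frac{1}{W}}{2} = \frac{\left(\left(- \frac{1}{2} + \frac{1}{6}\right) - 2\right) \frac{1}{W}}{2} = \frac{\left(- \frac{1}{3} - 2\right) \frac{1}{W}}{2} = \frac{\left(- \frac{7}{3}\right) \frac{1}{W}}{2} = - \frac{7}{6 W}$)
$-419 + M{\left(4 \right)} q{\left(10,16 \right)} = -419 + - \frac{7}{6 \cdot 4} \left(-21 - 10 \cdot 16\right) = -419 + \left(- \frac{7}{6}\right) \frac{1}{4} \left(-21 - 160\right) = -419 - - \frac{1267}{24} = -419 + \frac{1267}{24} = - \frac{8789}{24}$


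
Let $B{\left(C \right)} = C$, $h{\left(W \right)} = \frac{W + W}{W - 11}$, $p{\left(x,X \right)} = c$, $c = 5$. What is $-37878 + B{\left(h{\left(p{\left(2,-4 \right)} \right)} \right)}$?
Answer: $- \frac{113639}{3} \approx -37880.0$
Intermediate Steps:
$p{\left(x,X \right)} = 5$
$h{\left(W \right)} = \frac{2 W}{-11 + W}$
$-37878 + B{\left(h{\left(p{\left(2,-4 \right)} \right)} \right)} = -37878 + 2 \cdot 5 \frac{1}{-11 + 5} = -37878 + 2 \cdot 5 \frac{1}{-6} = -37878 + 2 \cdot 5 \left(- \frac{1}{6}\right) = -37878 - \frac{5}{3} = - \frac{113639}{3}$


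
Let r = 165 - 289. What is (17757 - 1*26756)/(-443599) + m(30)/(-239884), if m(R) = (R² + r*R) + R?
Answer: 1698178663/53206151258 ≈ 0.031917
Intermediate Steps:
r = -124
m(R) = R² - 123*R (m(R) = (R² - 124*R) + R = R² - 123*R)
(17757 - 1*26756)/(-443599) + m(30)/(-239884) = (17757 - 1*26756)/(-443599) + (30*(-123 + 30))/(-239884) = (17757 - 26756)*(-1/443599) + (30*(-93))*(-1/239884) = -8999*(-1/443599) - 2790*(-1/239884) = 8999/443599 + 1395/119942 = 1698178663/53206151258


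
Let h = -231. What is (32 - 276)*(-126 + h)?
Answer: 87108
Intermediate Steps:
(32 - 276)*(-126 + h) = (32 - 276)*(-126 - 231) = -244*(-357) = 87108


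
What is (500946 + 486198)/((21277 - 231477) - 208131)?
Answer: -987144/418331 ≈ -2.3597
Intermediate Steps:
(500946 + 486198)/((21277 - 231477) - 208131) = 987144/(-210200 - 208131) = 987144/(-418331) = 987144*(-1/418331) = -987144/418331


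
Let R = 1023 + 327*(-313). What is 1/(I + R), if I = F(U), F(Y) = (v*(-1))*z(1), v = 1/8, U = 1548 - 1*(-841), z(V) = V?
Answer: -8/810625 ≈ -9.8689e-6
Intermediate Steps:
U = 2389 (U = 1548 + 841 = 2389)
v = ⅛ ≈ 0.12500
R = -101328 (R = 1023 - 102351 = -101328)
F(Y) = -⅛ (F(Y) = ((⅛)*(-1))*1 = -⅛*1 = -⅛)
I = -⅛ ≈ -0.12500
1/(I + R) = 1/(-⅛ - 101328) = 1/(-810625/8) = -8/810625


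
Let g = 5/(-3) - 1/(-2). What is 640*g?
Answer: -2240/3 ≈ -746.67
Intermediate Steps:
g = -7/6 (g = 5*(-⅓) - 1*(-½) = -5/3 + ½ = -7/6 ≈ -1.1667)
640*g = 640*(-7/6) = -2240/3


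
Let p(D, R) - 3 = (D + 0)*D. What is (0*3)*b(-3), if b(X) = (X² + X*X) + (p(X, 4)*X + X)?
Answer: 0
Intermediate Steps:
p(D, R) = 3 + D² (p(D, R) = 3 + (D + 0)*D = 3 + D*D = 3 + D²)
b(X) = X + 2*X² + X*(3 + X²) (b(X) = (X² + X*X) + ((3 + X²)*X + X) = (X² + X²) + (X*(3 + X²) + X) = 2*X² + (X + X*(3 + X²)) = X + 2*X² + X*(3 + X²))
(0*3)*b(-3) = (0*3)*(-3*(4 + (-3)² + 2*(-3))) = 0*(-3*(4 + 9 - 6)) = 0*(-3*7) = 0*(-21) = 0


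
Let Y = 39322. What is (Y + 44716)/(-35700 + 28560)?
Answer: -42019/3570 ≈ -11.770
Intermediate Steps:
(Y + 44716)/(-35700 + 28560) = (39322 + 44716)/(-35700 + 28560) = 84038/(-7140) = 84038*(-1/7140) = -42019/3570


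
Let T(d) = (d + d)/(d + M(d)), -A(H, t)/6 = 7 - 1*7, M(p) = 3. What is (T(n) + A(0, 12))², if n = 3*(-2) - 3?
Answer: 9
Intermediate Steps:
A(H, t) = 0 (A(H, t) = -6*(7 - 1*7) = -6*(7 - 7) = -6*0 = 0)
n = -9 (n = -6 - 3 = -9)
T(d) = 2*d/(3 + d) (T(d) = (d + d)/(d + 3) = (2*d)/(3 + d) = 2*d/(3 + d))
(T(n) + A(0, 12))² = (2*(-9)/(3 - 9) + 0)² = (2*(-9)/(-6) + 0)² = (2*(-9)*(-⅙) + 0)² = (3 + 0)² = 3² = 9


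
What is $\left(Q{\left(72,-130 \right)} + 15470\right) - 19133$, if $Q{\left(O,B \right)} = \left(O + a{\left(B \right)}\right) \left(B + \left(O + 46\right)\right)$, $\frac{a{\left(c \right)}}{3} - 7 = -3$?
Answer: $-4671$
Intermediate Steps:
$a{\left(c \right)} = 12$ ($a{\left(c \right)} = 21 + 3 \left(-3\right) = 21 - 9 = 12$)
$Q{\left(O,B \right)} = \left(12 + O\right) \left(46 + B + O\right)$ ($Q{\left(O,B \right)} = \left(O + 12\right) \left(B + \left(O + 46\right)\right) = \left(12 + O\right) \left(B + \left(46 + O\right)\right) = \left(12 + O\right) \left(46 + B + O\right)$)
$\left(Q{\left(72,-130 \right)} + 15470\right) - 19133 = \left(\left(552 + 72^{2} + 12 \left(-130\right) + 58 \cdot 72 - 9360\right) + 15470\right) - 19133 = \left(\left(552 + 5184 - 1560 + 4176 - 9360\right) + 15470\right) - 19133 = \left(-1008 + 15470\right) - 19133 = 14462 - 19133 = -4671$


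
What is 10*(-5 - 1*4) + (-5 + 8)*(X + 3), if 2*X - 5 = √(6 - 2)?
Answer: -141/2 ≈ -70.500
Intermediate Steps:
X = 7/2 (X = 5/2 + √(6 - 2)/2 = 5/2 + √4/2 = 5/2 + (½)*2 = 5/2 + 1 = 7/2 ≈ 3.5000)
10*(-5 - 1*4) + (-5 + 8)*(X + 3) = 10*(-5 - 1*4) + (-5 + 8)*(7/2 + 3) = 10*(-5 - 4) + 3*(13/2) = 10*(-9) + 39/2 = -90 + 39/2 = -141/2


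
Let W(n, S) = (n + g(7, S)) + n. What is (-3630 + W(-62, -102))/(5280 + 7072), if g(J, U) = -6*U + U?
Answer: -811/3088 ≈ -0.26263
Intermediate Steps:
g(J, U) = -5*U
W(n, S) = -5*S + 2*n (W(n, S) = (n - 5*S) + n = -5*S + 2*n)
(-3630 + W(-62, -102))/(5280 + 7072) = (-3630 + (-5*(-102) + 2*(-62)))/(5280 + 7072) = (-3630 + (510 - 124))/12352 = (-3630 + 386)*(1/12352) = -3244*1/12352 = -811/3088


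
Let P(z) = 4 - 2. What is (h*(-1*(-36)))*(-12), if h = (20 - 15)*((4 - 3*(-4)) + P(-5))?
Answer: -38880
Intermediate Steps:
P(z) = 2
h = 90 (h = (20 - 15)*((4 - 3*(-4)) + 2) = 5*((4 + 12) + 2) = 5*(16 + 2) = 5*18 = 90)
(h*(-1*(-36)))*(-12) = (90*(-1*(-36)))*(-12) = (90*36)*(-12) = 3240*(-12) = -38880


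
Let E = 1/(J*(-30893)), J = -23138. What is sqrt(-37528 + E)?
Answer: 3*I*sqrt(2130515571941213054326)/714802234 ≈ 193.72*I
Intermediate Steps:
E = 1/714802234 (E = 1/(-23138*(-30893)) = -1/23138*(-1/30893) = 1/714802234 ≈ 1.3990e-9)
sqrt(-37528 + E) = sqrt(-37528 + 1/714802234) = sqrt(-26825098237551/714802234) = 3*I*sqrt(2130515571941213054326)/714802234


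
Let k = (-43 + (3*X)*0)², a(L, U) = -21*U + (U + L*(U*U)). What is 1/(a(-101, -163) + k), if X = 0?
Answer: -1/2678360 ≈ -3.7336e-7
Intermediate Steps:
a(L, U) = -20*U + L*U² (a(L, U) = -21*U + (U + L*U²) = -20*U + L*U²)
k = 1849 (k = (-43 + (3*0)*0)² = (-43 + 0*0)² = (-43 + 0)² = (-43)² = 1849)
1/(a(-101, -163) + k) = 1/(-163*(-20 - 101*(-163)) + 1849) = 1/(-163*(-20 + 16463) + 1849) = 1/(-163*16443 + 1849) = 1/(-2680209 + 1849) = 1/(-2678360) = -1/2678360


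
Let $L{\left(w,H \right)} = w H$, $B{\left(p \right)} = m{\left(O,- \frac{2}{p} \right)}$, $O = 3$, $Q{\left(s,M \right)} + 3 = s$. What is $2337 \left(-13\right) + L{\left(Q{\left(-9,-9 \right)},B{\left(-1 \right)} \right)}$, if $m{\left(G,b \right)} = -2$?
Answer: $-30357$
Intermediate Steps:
$Q{\left(s,M \right)} = -3 + s$
$B{\left(p \right)} = -2$
$L{\left(w,H \right)} = H w$
$2337 \left(-13\right) + L{\left(Q{\left(-9,-9 \right)},B{\left(-1 \right)} \right)} = 2337 \left(-13\right) - 2 \left(-3 - 9\right) = -30381 - -24 = -30381 + 24 = -30357$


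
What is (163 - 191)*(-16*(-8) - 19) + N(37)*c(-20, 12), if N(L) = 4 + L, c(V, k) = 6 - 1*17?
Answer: -3503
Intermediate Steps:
c(V, k) = -11 (c(V, k) = 6 - 17 = -11)
(163 - 191)*(-16*(-8) - 19) + N(37)*c(-20, 12) = (163 - 191)*(-16*(-8) - 19) + (4 + 37)*(-11) = -28*(128 - 19) + 41*(-11) = -28*109 - 451 = -3052 - 451 = -3503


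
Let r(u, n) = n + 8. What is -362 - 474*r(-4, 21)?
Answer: -14108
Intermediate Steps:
r(u, n) = 8 + n
-362 - 474*r(-4, 21) = -362 - 474*(8 + 21) = -362 - 474*29 = -362 - 13746 = -14108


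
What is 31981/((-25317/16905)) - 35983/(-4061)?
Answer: -731541068498/34270779 ≈ -21346.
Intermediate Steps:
31981/((-25317/16905)) - 35983/(-4061) = 31981/((-25317*1/16905)) - 35983*(-1/4061) = 31981/(-8439/5635) + 35983/4061 = 31981*(-5635/8439) + 35983/4061 = -180212935/8439 + 35983/4061 = -731541068498/34270779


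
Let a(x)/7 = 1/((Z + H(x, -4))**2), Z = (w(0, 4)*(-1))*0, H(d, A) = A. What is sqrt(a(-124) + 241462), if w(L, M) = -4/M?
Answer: sqrt(3863399)/4 ≈ 491.39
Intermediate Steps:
Z = 0 (Z = (-4/4*(-1))*0 = (-4*1/4*(-1))*0 = -1*(-1)*0 = 1*0 = 0)
a(x) = 7/16 (a(x) = 7/((0 - 4)**2) = 7/((-4)**2) = 7/16)
sqrt(a(-124) + 241462) = sqrt(7/16 + 241462) = sqrt(3863399/16) = sqrt(3863399)/4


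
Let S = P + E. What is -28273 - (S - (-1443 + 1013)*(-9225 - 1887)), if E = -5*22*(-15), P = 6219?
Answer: 4742018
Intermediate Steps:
E = 1650 (E = -110*(-15) = 1650)
S = 7869 (S = 6219 + 1650 = 7869)
-28273 - (S - (-1443 + 1013)*(-9225 - 1887)) = -28273 - (7869 - (-1443 + 1013)*(-9225 - 1887)) = -28273 - (7869 - (-430)*(-11112)) = -28273 - (7869 - 1*4778160) = -28273 - (7869 - 4778160) = -28273 - 1*(-4770291) = -28273 + 4770291 = 4742018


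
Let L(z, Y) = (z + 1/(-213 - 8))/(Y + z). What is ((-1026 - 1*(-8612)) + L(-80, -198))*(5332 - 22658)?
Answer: -4037706041387/30719 ≈ -1.3144e+8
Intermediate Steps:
L(z, Y) = (-1/221 + z)/(Y + z) (L(z, Y) = (z + 1/(-221))/(Y + z) = (z - 1/221)/(Y + z) = (-1/221 + z)/(Y + z))
((-1026 - 1*(-8612)) + L(-80, -198))*(5332 - 22658) = ((-1026 - 1*(-8612)) + (-1/221 - 80)/(-198 - 80))*(5332 - 22658) = ((-1026 + 8612) - 17681/221/(-278))*(-17326) = (7586 - 1/278*(-17681/221))*(-17326) = (7586 + 17681/61438)*(-17326) = (466086349/61438)*(-17326) = -4037706041387/30719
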